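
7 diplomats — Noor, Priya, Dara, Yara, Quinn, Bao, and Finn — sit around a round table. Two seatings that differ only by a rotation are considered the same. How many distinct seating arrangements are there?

720

Fix one person's seat to break rotational symmetry; the remaining 6 people can be arranged in (6)! = 720 ways.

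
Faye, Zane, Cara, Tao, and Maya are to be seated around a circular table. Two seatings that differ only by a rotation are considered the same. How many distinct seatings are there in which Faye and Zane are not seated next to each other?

12

All circular seatings of 5 people number (4)! = 24.
Those with Faye next to Zane: fuse the pair into one unit and seat 4 units around a circle — 2·(3)! = 12.
Subtracting, 24 − 12 = 12.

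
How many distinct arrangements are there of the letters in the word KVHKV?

KVHKV has 5 letters with K appearing twice and V appearing twice.
The number of distinct arrangements is 5!/(2!·2!) = 120/4 = 30.

30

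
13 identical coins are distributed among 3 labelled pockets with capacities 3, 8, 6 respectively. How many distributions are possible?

By stars and bars, unrestricted non-negative solutions to x_1+…+x_3 = 13 number C(13+2,2) = 105.
Subtract solutions that violate a single cap (substitute x_i' = x_i − (cap_i+1)): x_1 ≥ 4 gives C(11,2) = 55; x_2 ≥ 9 gives C(6,2) = 15; x_3 ≥ 7 gives C(8,2) = 28. Together 98.
Add back pairs where two caps are both exceeded: 1 + 6 + 0 = 7.
By inclusion–exclusion the count is 105 − 98 + 7 = 14.

14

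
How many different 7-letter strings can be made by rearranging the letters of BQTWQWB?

630

BQTWQWB has 7 letters with B appearing twice, Q appearing twice, and W appearing twice.
Dividing 7! = 5040 by 2!·2!·2! = 8 for the repeated letters gives 630.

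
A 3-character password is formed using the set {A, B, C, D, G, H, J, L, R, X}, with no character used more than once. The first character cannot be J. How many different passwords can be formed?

648

The first character has 10−1 = 9 choices (anything except J).
The remaining 2 characters are filled from the other 9 symbols without repetition: 9 × 8 = 72.
Total: 9 × 72 = 648.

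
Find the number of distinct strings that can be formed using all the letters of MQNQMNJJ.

Letter multiplicities in MQNQMNJJ: J×2, M×2, N×2, Q×2.
Dividing 8! = 40320 by 2!·2!·2!·2! = 16 for the repeated letters gives 2520.

2520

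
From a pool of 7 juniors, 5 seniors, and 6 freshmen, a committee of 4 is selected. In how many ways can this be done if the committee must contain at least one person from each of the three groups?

Total 4-person selections from all 18: C(18,4) = 3060.
Subtract selections that omit an entire group: no juniors → C(11,4) = 330; no seniors → C(13,4) = 715; no freshmen → C(12,4) = 495.
Add back selections omitting two groups (i.e. drawn from a single group): C(7,4) + C(5,4) + C(6,4) = 55.
By inclusion–exclusion: 3060 − 1540 + 55 = 1575.

1575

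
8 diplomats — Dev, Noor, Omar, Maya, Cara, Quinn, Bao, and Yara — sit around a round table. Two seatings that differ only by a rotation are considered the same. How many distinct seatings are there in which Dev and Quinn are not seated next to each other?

3600

All circular seatings of 8 people number (7)! = 5040.
Those with Dev next to Quinn: fuse the pair into one unit and seat 7 units around a circle — 2·(6)! = 1440.
Subtracting, 5040 − 1440 = 3600.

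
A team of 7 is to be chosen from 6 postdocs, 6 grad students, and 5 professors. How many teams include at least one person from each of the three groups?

17996

Total 7-person selections from all 17: C(17,7) = 19448.
Selections missing a whole group: no postdocs → C(11,7) = 330; no grad students → C(11,7) = 330; no professors → C(12,7) = 792.
Add back selections omitting two groups (i.e. drawn from a single group): C(6,7) + C(6,7) + C(5,7) = 0.
By inclusion–exclusion: 19448 − 1452 + 0 = 17996.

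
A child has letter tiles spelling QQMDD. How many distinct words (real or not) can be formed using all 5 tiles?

QQMDD has 5 letters with D appearing twice and Q appearing twice.
The number of distinct arrangements is 5!/(2!·2!) = 120/4 = 30.

30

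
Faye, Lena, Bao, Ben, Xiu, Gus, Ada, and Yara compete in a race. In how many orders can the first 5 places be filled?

6720

There are 8 choices for 1st place, 7 for 2nd, and so on down to 4 for position 5.
That gives 8 × 7 × 6 × 5 × 4 = 6720.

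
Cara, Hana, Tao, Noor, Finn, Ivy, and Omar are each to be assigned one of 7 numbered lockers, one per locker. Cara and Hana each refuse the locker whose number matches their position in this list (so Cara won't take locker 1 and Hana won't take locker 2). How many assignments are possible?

3720

Let Aᵢ (for i ∈ {1, 2}) be the placements that put person i in their forbidden locker. Any j of these fix j positions, leaving (7−j)! ways to fill the rest, and there are C(2,j) ways to pick which j.
By inclusion–exclusion, the number of valid placements is Σ_{j=0}^{2} (−1)^j C(2,j)·(7−j)!.
Computing: 5040 − 1440 + 120 = 3720.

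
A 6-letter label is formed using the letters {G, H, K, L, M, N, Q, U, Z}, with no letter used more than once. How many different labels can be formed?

60480

With no repetition, fill the 6 letters in order: 9 choices, then 8, down to 4.
9 × 8 × 7 × 6 × 5 × 4 = 60480.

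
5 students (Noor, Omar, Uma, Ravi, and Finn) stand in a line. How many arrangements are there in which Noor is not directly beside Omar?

There are 5! = 120 arrangements in all. If Noor and Omar are adjacent, merging them into one block gives 2·(4)! = 48 arrangements.
So 120 − 48 = 72 arrangements keep them apart.

72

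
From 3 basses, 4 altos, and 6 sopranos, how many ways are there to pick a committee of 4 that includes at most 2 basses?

705

Split by how many basses are chosen (0 through 2).
Sum: C(3,0)·C(10,4) + C(3,1)·C(10,3) + C(3,2)·C(10,2) = 210 + 360 + 135 = 705.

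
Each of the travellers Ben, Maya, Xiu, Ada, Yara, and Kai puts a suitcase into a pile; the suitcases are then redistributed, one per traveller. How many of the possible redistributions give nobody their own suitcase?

265

This is the derangement count D_6: permutations of 6 items with no fixed point.
By inclusion–exclusion this is Σ_{j=0}^{6} (−1)^j C(6,j)·(6−j)!.
Computing: 720 − 720 + 360 − 120 + 30 − 6 + 1 = 265.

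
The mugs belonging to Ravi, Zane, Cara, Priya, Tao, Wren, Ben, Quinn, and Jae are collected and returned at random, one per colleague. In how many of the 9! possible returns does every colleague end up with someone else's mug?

133496

Count assignments avoiding every fixed point. For any j of the 9 colleagues fixed to their own mug, the other 9−j can be arranged in (9−j)! ways.
By inclusion–exclusion this is Σ_{j=0}^{9} (−1)^j C(9,j)·(9−j)!.
Computing: 362880 − 362880 + 181440 − 60480 + 15120 − 3024 + 504 − 72 + 9 − 1 = 133496.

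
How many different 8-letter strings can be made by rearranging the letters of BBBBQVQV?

BBBBQVQV has 8 letters with B appearing 4 times, Q appearing twice, and V appearing twice.
The number of distinct arrangements is 8!/(4!·2!·2!) = 40320/96 = 420.

420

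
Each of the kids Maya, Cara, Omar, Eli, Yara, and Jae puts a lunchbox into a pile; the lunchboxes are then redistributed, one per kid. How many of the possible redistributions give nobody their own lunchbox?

265

Let Aᵢ be the assignments in which kid i gets their own lunchbox. We want the size of the complement of A₁∪…∪A_6.
By inclusion–exclusion this is Σ_{j=0}^{6} (−1)^j C(6,j)·(6−j)!.
Computing: 720 − 720 + 360 − 120 + 30 − 6 + 1 = 265.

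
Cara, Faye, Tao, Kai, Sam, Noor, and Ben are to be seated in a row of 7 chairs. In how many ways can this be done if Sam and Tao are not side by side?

3600

There are 7! = 5040 arrangements in all. If Sam and Tao are adjacent, merging them into one block gives 2·(6)! = 1440 arrangements.
Complementary counting: 5040 − 1440 = 3600.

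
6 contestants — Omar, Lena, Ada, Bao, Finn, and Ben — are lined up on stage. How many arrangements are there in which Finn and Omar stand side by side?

Glue Finn and Omar into one block (2 internal orders), leaving 5 units to arrange in a row.
That gives 2 × 5! = 2 × 120 = 240.

240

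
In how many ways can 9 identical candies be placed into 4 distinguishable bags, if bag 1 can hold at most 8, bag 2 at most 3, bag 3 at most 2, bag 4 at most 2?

35

Without the upper bounds there are C(12,3) = 220 ways to split 9 among 4 bags.
Subtract solutions that violate a single cap (substitute x_i' = x_i − (cap_i+1)): x_1 ≥ 9 gives C(3,3) = 1; x_2 ≥ 4 gives C(8,3) = 56; x_3 ≥ 3 gives C(9,3) = 84; x_4 ≥ 3 gives C(9,3) = 84. Together 225.
Add back pairs where two caps are both exceeded: 0 + 0 + 0 + 10 + 10 + 20 = 40.
By inclusion–exclusion the count is 220 − 225 + 40 = 35.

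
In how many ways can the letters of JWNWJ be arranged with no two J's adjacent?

18

There are 5!/(2!·2!) = 30 arrangements of JWNWJ in total.
If the two J's are adjacent, glue them into one block, leaving 4 items to arrange: (4)!/(2!) = 12 ways.
Subtracting, 30 − 12 = 18 arrangements keep the J's apart.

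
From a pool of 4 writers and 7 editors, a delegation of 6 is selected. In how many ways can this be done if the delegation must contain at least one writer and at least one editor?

Unrestricted: C(11,6) = 462 ways to pick any 6 of the 11.
Subtract selections that omit an entire group: no writers → C(7,6) = 7; no editors → C(4,6) = 0.
Both groups omitted at once is impossible, so 462 − 7 = 455.

455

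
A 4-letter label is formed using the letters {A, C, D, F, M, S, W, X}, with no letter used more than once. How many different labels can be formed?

1680

This is a permutation of 4 out of 8: P(8,4) = 8!/4!.
8 × 7 × 6 × 5 = 1680.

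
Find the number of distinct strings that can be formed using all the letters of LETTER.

180

The 6 letters of LETTER have repeats: E appearing twice and T appearing twice.
The number of distinct arrangements is 6!/(2!·2!) = 720/4 = 180.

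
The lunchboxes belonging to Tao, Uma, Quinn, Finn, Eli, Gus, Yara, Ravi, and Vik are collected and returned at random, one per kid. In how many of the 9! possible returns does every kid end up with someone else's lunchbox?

133496

This is the derangement count D_9: permutations of 9 items with no fixed point.
By inclusion–exclusion this is Σ_{j=0}^{9} (−1)^j C(9,j)·(9−j)!.
Computing: 362880 − 362880 + 181440 − 60480 + 15120 − 3024 + 504 − 72 + 9 − 1 = 133496.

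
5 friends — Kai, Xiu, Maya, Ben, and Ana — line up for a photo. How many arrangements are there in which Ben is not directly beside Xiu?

Of the 5! = 120 arrangements, those with Ben and Xiu adjacent number 2 × 4! = 48 (treat the pair as a block with 2 internal orders).
So 120 − 48 = 72 arrangements keep them apart.

72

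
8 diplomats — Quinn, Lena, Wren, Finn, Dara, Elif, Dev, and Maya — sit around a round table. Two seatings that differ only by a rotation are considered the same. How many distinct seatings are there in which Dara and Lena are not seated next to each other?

Without the restriction there are (7)! = 5040 seatings.
Seatings with Dara beside Lena: treat them as a block with 2 internal orders, giving 2 × (6)! = 1440.
Subtracting, 5040 − 1440 = 3600.

3600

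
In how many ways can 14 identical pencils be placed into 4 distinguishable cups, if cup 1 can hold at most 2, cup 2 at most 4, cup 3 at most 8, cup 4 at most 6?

60

Without the upper bounds there are C(17,3) = 680 ways to split 14 among 4 cups.
Subtract solutions that violate a single cap (substitute x_i' = x_i − (cap_i+1)): x_1 ≥ 3 gives C(14,3) = 364; x_2 ≥ 5 gives C(12,3) = 220; x_3 ≥ 9 gives C(8,3) = 56; x_4 ≥ 7 gives C(10,3) = 120. Together 760.
Add back pairs where two caps are both exceeded: 84 + 10 + 35 + 1 + 10 + 0 = 140.
By inclusion–exclusion the count is 680 − 760 + 140 = 60.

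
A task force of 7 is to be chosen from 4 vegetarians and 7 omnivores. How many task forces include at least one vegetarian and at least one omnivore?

329

With no constraint there are C(11,7) = 330 possible selections.
Subtract selections that omit an entire group: no vegetarians → C(7,7) = 1; no omnivores → C(4,7) = 0.
Both groups omitted at once is impossible, so 330 − 1 = 329.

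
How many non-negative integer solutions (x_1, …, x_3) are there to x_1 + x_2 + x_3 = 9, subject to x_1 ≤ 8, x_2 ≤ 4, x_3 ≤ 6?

Without the upper bounds there are C(11,2) = 55 ways to split 9 among 3 variables.
Subtract solutions that violate a single cap (substitute x_i' = x_i − (cap_i+1)): x_1 ≥ 9 gives C(2,2) = 1; x_2 ≥ 5 gives C(6,2) = 15; x_3 ≥ 7 gives C(4,2) = 6. Together 22.
No two caps can be exceeded simultaneously, so the pair terms are all 0.
By inclusion–exclusion the count is 55 − 22 + 0 = 33.

33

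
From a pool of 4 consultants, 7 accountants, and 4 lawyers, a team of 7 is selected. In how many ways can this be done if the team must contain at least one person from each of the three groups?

Unrestricted: C(15,7) = 6435 ways to pick any 7 of the 15.
Subtract selections that omit an entire group: no consultants → C(11,7) = 330; no accountants → C(8,7) = 8; no lawyers → C(11,7) = 330.
Add back selections omitting two groups (i.e. drawn from a single group): C(4,7) + C(7,7) + C(4,7) = 1.
By inclusion–exclusion: 6435 − 668 + 1 = 5768.

5768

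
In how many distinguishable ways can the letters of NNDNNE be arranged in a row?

The 6 letters of NNDNNE have repeats: N appearing 4 times.
Dividing 6! = 720 by 4! = 24 for the repeated letters gives 30.

30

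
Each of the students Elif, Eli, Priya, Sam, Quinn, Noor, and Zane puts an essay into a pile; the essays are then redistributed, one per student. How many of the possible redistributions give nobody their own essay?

1854

Count assignments avoiding every fixed point. For any j of the 7 students fixed to their own essay, the other 7−j can be arranged in (7−j)! ways.
By inclusion–exclusion this is Σ_{j=0}^{7} (−1)^j C(7,j)·(7−j)!.
Computing: 5040 − 5040 + 2520 − 840 + 210 − 42 + 7 − 1 = 1854.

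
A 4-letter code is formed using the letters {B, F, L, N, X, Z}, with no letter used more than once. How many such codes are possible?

This is a permutation of 4 out of 6: P(6,4) = 6!/2!.
That product is 6 × 5 × 4 × 3 = 360.

360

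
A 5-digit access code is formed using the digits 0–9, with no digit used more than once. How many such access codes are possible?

Choose and order 5 of the 10 symbols: the first digit has 10 options, the next 9, and so on down to 6.
That product is 10 × 9 × 8 × 7 × 6 = 30240.

30240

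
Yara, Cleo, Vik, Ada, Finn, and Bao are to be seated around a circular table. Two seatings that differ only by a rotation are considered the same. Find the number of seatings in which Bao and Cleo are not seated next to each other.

Without the restriction there are (5)! = 120 seatings.
Those with Bao next to Cleo: fuse the pair into one unit and seat 5 units around a circle — 2·(4)! = 48.
Subtracting, 120 − 48 = 72.

72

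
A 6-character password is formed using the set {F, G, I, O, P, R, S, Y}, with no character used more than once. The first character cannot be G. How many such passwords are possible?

17640

The first character has 8−1 = 7 choices (anything except G).
The remaining 5 characters are filled from the other 7 symbols without repetition: 7 × 6 × 5 × 4 × 3 = 2520.
Total: 7 × 2520 = 17640.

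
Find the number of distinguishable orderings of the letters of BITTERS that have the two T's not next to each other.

1800

There are 7!/(2!) = 2520 arrangements of BITTERS in total.
Arrangements with the T's together: treat TT as one letter, giving (6)! = 720.
Subtracting, 2520 − 720 = 1800 arrangements keep the T's apart.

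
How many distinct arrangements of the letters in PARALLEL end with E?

420

With the last slot taken by E, it remains to arrange the other 7 letters (PARALLL).
Those 7 letters have A appearing twice and L appearing 3 times, giving (7)!/(3!·2!) = 420.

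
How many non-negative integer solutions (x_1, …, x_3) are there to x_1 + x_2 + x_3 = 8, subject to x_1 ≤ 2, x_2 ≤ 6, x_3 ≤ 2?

Ignoring the caps, the number of non-negative solutions to x_1+…+x_3 = 8 is C(10,2) = 45.
Subtract solutions that violate a single cap (substitute x_i' = x_i − (cap_i+1)): x_1 ≥ 3 gives C(7,2) = 21; x_2 ≥ 7 gives C(3,2) = 3; x_3 ≥ 3 gives C(7,2) = 21. Together 45.
Add back pairs where two caps are both exceeded: 0 + 6 + 0 = 6.
By inclusion–exclusion the count is 45 − 45 + 6 = 6.

6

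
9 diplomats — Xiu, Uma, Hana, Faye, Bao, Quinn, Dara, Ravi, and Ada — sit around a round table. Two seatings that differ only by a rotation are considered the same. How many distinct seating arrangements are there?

Seat Xiu anywhere (absorbing the rotational symmetry), then permute the other 8: (8)! = 40320.

40320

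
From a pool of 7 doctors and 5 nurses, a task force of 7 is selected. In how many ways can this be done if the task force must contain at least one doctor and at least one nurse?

Total 7-person selections from all 12: C(12,7) = 792.
Subtract selections that omit an entire group: no doctors → C(5,7) = 0; no nurses → C(7,7) = 1.
Both groups omitted at once is impossible, so 792 − 1 = 791.

791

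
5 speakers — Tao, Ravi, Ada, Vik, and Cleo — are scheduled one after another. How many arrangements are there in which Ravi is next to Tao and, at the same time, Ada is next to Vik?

24

Treat {Ravi,Tao} as one block (2 orders) and {Ada,Vik} as another (2 orders).
That leaves 3 units to arrange: 2 × 2 × 3! = 4 × 6 = 24.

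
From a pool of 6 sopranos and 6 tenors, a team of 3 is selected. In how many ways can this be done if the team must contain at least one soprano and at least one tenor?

With no constraint there are C(12,3) = 220 possible selections.
Selections missing a whole group: no sopranos → C(6,3) = 20; no tenors → C(6,3) = 20.
Both groups omitted at once is impossible, so 220 − 40 = 180.

180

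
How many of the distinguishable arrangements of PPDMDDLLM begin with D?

Fix D in the first position and arrange the remaining 8 letters.
Those 8 letters have D appearing twice, L appearing twice, M appearing twice, and P appearing twice, giving (8)!/(2!·2!·2!·2!) = 2520.

2520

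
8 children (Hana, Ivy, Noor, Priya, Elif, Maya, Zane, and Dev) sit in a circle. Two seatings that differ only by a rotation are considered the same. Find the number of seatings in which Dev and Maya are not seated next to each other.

All circular seatings of 8 people number (7)! = 5040.
Those with Dev next to Maya: fuse the pair into one unit and seat 7 units around a circle — 2·(6)! = 1440.
Subtracting, 5040 − 1440 = 3600.

3600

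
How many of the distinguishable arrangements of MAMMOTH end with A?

120

Fix A in the last position and arrange the remaining 6 letters.
Those 6 letters have M appearing 3 times, giving (6)!/(3!) = 120.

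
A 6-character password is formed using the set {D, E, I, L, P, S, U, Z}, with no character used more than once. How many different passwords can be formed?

This is a permutation of 6 out of 8: P(8,6) = 8!/2!.
That product is 8 × 7 × 6 × 5 × 4 × 3 = 20160.

20160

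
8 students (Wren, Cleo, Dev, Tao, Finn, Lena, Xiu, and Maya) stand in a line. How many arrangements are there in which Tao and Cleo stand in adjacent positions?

Treat {Tao, Cleo} as a single unit. There are 7 units to order, and the pair itself can be ordered 2 ways.
That gives 2 × 7! = 2 × 5040 = 10080.

10080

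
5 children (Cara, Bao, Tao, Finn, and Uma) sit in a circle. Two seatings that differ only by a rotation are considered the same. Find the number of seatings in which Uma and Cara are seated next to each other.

12

Glue Uma and Cara into a block (2 internal orders). Seating 4 units around a circle gives (3)! arrangements.
So 2 × (3)! = 2 × 6 = 12.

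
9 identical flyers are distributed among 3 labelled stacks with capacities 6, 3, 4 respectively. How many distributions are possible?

14

Ignoring the caps, the number of non-negative solutions to x_1+…+x_3 = 9 is C(11,2) = 55.
Subtract solutions that violate a single cap (substitute x_i' = x_i − (cap_i+1)): x_1 ≥ 7 gives C(4,2) = 6; x_2 ≥ 4 gives C(7,2) = 21; x_3 ≥ 5 gives C(6,2) = 15. Together 42.
Add back pairs where two caps are both exceeded: 0 + 0 + 1 = 1.
By inclusion–exclusion the count is 55 − 42 + 1 = 14.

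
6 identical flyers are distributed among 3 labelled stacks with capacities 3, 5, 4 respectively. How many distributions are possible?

18

By stars and bars, unrestricted non-negative solutions to x_1+…+x_3 = 6 number C(6+2,2) = 28.
Subtract solutions that violate a single cap (substitute x_i' = x_i − (cap_i+1)): x_1 ≥ 4 gives C(4,2) = 6; x_2 ≥ 6 gives C(2,2) = 1; x_3 ≥ 5 gives C(3,2) = 3. Together 10.
No two caps can be exceeded simultaneously, so the pair terms are all 0.
By inclusion–exclusion the count is 28 − 10 + 0 = 18.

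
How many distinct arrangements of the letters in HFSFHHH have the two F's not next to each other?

There are 7!/(4!·2!) = 105 arrangements of HFSFHHH in total.
If the two F's are adjacent, glue them into one block, leaving 6 items to arrange: (6)!/(4!) = 30 ways.
Subtracting, 105 − 30 = 75 arrangements keep the F's apart.

75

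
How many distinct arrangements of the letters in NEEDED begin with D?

20

With the first slot taken by D, it remains to arrange the other 5 letters (NEEED).
Those 5 letters have E appearing 3 times, giving (5)!/(3!) = 20.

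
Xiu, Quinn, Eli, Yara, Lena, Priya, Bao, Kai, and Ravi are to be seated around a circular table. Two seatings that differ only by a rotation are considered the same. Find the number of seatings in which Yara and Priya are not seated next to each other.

30240

All circular seatings of 9 people number (8)! = 40320.
Seatings with Yara beside Priya: treat them as a block with 2 internal orders, giving 2 × (7)! = 10080.
Subtracting, 40320 − 10080 = 30240.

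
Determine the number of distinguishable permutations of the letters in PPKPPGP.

42

Letter multiplicities in PPKPPGP: G×1, K×1, P×5.
Dividing 7! = 5040 by 5! = 120 for the repeated letters gives 42.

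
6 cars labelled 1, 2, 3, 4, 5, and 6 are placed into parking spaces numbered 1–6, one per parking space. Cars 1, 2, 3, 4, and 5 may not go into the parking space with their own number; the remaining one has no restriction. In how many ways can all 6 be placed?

309

Let Aᵢ (for 1 ≤ i ≤ 5) be the placements that put car i in its forbidden parking space. Any j of these fix j positions, leaving (6−j)! ways to fill the rest, and there are C(5,j) ways to pick which j.
By inclusion–exclusion, the number of valid placements is Σ_{j=0}^{5} (−1)^j C(5,j)·(6−j)!.
Computing: 720 − 600 + 240 − 60 + 10 − 1 = 309.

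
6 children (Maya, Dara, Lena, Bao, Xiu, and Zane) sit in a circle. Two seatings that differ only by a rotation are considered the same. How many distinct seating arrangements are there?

Fix one person's seat to break rotational symmetry; the remaining 5 people can be arranged in (5)! = 120 ways.

120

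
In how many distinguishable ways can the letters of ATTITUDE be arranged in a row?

Letter multiplicities in ATTITUDE: A×1, D×1, E×1, I×1, T×3, U×1.
Dividing 8! = 40320 by 3! = 6 for the repeated letters gives 6720.

6720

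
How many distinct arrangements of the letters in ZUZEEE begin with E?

30

With the first slot taken by E, it remains to arrange the other 5 letters (ZUZEE).
Those 5 letters have E appearing twice and Z appearing twice, giving (5)!/(2!·2!) = 30.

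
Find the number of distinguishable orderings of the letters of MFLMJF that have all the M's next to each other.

Treat the 2 copies of M as a single block. The multiset to arrange is then {MM, F, F, J, L}, 5 items in all.
That gives (5)!/(2!) = 60 arrangements.

60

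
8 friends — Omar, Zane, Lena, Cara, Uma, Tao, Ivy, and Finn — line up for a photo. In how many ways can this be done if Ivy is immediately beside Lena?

Treat {Ivy, Lena} as a single unit. There are 7 units to order, and the pair itself can be ordered 2 ways.
So the count is 2·(7)! = 10080.

10080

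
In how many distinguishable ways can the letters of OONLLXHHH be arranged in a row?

15120

OONLLXHHH has 9 letters with H appearing 3 times, L appearing twice, and O appearing twice.
So there are 9! / (3!·2!·2!) = 15120 distinguishable arrangements.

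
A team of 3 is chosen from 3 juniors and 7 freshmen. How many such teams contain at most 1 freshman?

22

Split by how many freshmen are chosen (0 through 1).
Sum: C(7,0)·C(3,3) + C(7,1)·C(3,2) = 1 + 21 = 22.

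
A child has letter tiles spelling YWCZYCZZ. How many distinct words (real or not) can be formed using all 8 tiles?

The 8 letters of YWCZYCZZ have repeats: C appearing twice, Y appearing twice, and Z appearing 3 times.
Dividing 8! = 40320 by 3!·2!·2! = 24 for the repeated letters gives 1680.

1680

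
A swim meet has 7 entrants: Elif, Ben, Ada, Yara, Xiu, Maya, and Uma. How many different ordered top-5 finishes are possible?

2520

This is an ordered selection of 5 from 7: P(7,5).
That gives 7 × 6 × 5 × 4 × 3 = 2520.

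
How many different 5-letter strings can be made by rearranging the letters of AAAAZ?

5

The 5 letters of AAAAZ have repeats: A appearing 4 times.
The number of distinct arrangements is 5!/(4!) = 120/24 = 5.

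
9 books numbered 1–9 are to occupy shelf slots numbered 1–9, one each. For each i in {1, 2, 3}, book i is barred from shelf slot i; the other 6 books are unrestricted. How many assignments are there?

256320

Let Aᵢ (for i ∈ {1, 2, 3}) be the placements that put book i in its forbidden shelf slot. Any j of these fix j positions, leaving (9−j)! ways to fill the rest, and there are C(3,j) ways to pick which j.
By inclusion–exclusion, the number of valid placements is Σ_{j=0}^{3} (−1)^j C(3,j)·(9−j)!.
Computing: 362880 − 120960 + 15120 − 720 = 256320.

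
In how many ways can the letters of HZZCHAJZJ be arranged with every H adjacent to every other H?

Treat the 2 copies of H as a single block. The multiset to arrange is then {HH, A, C, J, J, Z, Z, Z}, 8 items in all.
That gives (8)!/(3!·2!) = 3360 arrangements.

3360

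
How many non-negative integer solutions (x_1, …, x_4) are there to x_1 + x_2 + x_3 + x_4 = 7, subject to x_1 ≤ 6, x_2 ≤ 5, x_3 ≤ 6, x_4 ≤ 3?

By stars and bars, unrestricted non-negative solutions to x_1+…+x_4 = 7 number C(7+3,3) = 120.
Subtract solutions that violate a single cap (substitute x_i' = x_i − (cap_i+1)): x_1 ≥ 7 gives C(3,3) = 1; x_2 ≥ 6 gives C(4,3) = 4; x_3 ≥ 7 gives C(3,3) = 1; x_4 ≥ 4 gives C(6,3) = 20. Together 26.
No two caps can be exceeded simultaneously, so the pair terms are all 0.
By inclusion–exclusion the count is 120 − 26 + 0 = 94.

94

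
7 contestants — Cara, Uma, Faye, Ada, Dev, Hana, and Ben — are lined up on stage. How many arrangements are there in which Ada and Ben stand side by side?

Glue Ada and Ben into one block (2 internal orders), leaving 6 units to arrange in a row.
So the count is 2·(6)! = 1440.

1440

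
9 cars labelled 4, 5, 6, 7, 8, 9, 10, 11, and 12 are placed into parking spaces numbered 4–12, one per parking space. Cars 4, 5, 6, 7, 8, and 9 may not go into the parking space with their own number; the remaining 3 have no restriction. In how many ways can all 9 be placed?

183822

Let Aᵢ (for 4 ≤ i ≤ 9) be the placements that put car i in its forbidden parking space. Any j of these fix j positions, leaving (9−j)! ways to fill the rest, and there are C(6,j) ways to pick which j.
By inclusion–exclusion, the number of valid placements is Σ_{j=0}^{6} (−1)^j C(6,j)·(9−j)!.
Computing: 362880 − 241920 + 75600 − 14400 + 1800 − 144 + 6 = 183822.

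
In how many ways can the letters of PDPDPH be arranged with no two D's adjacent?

40

There are 6!/(3!·2!) = 60 arrangements of PDPDPH in total.
Arrangements with the D's together: treat DD as one letter, giving (5)!/(3!) = 20.
Subtracting, 60 − 20 = 40 arrangements keep the D's apart.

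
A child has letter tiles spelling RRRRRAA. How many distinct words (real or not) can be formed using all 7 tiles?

21

Letter multiplicities in RRRRRAA: A×2, R×5.
So there are 7! / (5!·2!) = 21 distinguishable arrangements.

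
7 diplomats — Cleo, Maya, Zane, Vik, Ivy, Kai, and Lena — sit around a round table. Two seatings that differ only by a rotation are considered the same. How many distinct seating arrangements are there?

720

Fix one person's seat to break rotational symmetry; the remaining 6 people can be arranged in (6)! = 720 ways.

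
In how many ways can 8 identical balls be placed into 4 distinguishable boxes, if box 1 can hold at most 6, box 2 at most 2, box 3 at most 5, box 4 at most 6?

Ignoring the caps, the number of non-negative solutions to x_1+…+x_4 = 8 is C(11,3) = 165.
Subtract solutions that violate a single cap (substitute x_i' = x_i − (cap_i+1)): x_1 ≥ 7 gives C(4,3) = 4; x_2 ≥ 3 gives C(8,3) = 56; x_3 ≥ 6 gives C(5,3) = 10; x_4 ≥ 7 gives C(4,3) = 4. Together 74.
No two caps can be exceeded simultaneously, so the pair terms are all 0.
By inclusion–exclusion the count is 165 − 74 + 0 = 91.

91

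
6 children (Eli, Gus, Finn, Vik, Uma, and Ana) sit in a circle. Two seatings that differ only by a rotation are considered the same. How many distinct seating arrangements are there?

Seat Eli anywhere (absorbing the rotational symmetry), then permute the other 5: (5)! = 120.

120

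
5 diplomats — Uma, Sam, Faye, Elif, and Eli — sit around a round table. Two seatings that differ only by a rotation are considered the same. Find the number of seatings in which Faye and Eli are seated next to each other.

Glue Faye and Eli into a block (2 internal orders). Seating 4 units around a circle gives (3)! arrangements.
So 2 × (3)! = 2 × 6 = 12.

12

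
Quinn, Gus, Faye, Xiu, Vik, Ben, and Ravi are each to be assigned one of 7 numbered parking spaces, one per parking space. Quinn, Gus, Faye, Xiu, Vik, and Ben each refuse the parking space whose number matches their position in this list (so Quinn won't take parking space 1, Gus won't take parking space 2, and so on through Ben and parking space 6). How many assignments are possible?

2119

Let Aᵢ (for 1 ≤ i ≤ 6) be the placements that put person i in their forbidden parking space. Any j of these fix j positions, leaving (7−j)! ways to fill the rest, and there are C(6,j) ways to pick which j.
By inclusion–exclusion, the number of valid placements is Σ_{j=0}^{6} (−1)^j C(6,j)·(7−j)!.
Computing: 5040 − 4320 + 1800 − 480 + 90 − 12 + 1 = 2119.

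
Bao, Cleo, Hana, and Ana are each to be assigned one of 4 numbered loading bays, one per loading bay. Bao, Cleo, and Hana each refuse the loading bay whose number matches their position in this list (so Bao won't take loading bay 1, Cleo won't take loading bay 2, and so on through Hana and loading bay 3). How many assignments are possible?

11

Let Aᵢ (for i ∈ {1, 2, 3}) be the placements that put person i in their forbidden loading bay. Any j of these fix j positions, leaving (4−j)! ways to fill the rest, and there are C(3,j) ways to pick which j.
By inclusion–exclusion, the number of valid placements is Σ_{j=0}^{3} (−1)^j C(3,j)·(4−j)!.
Computing: 24 − 18 + 6 − 1 = 11.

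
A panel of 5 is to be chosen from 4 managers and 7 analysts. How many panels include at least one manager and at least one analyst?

Unrestricted: C(11,5) = 462 ways to pick any 5 of the 11.
Subtract selections that omit an entire group: no managers → C(7,5) = 21; no analysts → C(4,5) = 0.
Both groups omitted at once is impossible, so 462 − 21 = 441.

441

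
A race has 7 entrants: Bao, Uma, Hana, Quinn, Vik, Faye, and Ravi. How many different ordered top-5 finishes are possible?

2520

There are 7 choices for 1st place, 6 for 2nd, and so on down to 3 for position 5.
That gives 7 × 6 × 5 × 4 × 3 = 2520.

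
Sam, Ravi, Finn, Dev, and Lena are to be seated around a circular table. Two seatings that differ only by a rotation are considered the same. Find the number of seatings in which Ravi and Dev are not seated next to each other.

12

Without the restriction there are (4)! = 24 seatings.
Seatings with Ravi beside Dev: treat them as a block with 2 internal orders, giving 2 × (3)! = 12.
Subtracting, 24 − 12 = 12.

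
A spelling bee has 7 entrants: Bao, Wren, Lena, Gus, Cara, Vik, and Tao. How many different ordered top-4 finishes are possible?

This is an ordered selection of 4 from 7: P(7,4).
That gives 7 × 6 × 5 × 4 = 840.

840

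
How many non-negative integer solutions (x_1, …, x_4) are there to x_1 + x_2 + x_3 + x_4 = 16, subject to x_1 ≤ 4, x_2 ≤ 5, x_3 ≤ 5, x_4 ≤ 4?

10

By stars and bars, unrestricted non-negative solutions to x_1+…+x_4 = 16 number C(16+3,3) = 969.
Subtract solutions that violate a single cap (substitute x_i' = x_i − (cap_i+1)): x_1 ≥ 5 gives C(14,3) = 364; x_2 ≥ 6 gives C(13,3) = 286; x_3 ≥ 6 gives C(13,3) = 286; x_4 ≥ 5 gives C(14,3) = 364. Together 1300.
Add back pairs where two caps are both exceeded: 56 + 56 + 84 + 35 + 56 + 56 = 343.
Subtract triples: 0 + 1 + 1 + 0 = 2.
By inclusion–exclusion the count is 969 − 1300 + 343 − 2 = 10.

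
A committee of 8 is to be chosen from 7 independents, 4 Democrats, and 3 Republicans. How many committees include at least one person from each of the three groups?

2793

With no constraint there are C(14,8) = 3003 possible selections.
Subtract selections that omit an entire group: no independents → C(7,8) = 0; no Democrats → C(10,8) = 45; no Republicans → C(11,8) = 165.
Add back selections omitting two groups (i.e. drawn from a single group): C(7,8) + C(4,8) + C(3,8) = 0.
By inclusion–exclusion: 3003 − 210 + 0 = 2793.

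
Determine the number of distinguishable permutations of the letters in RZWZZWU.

RZWZZWU has 7 letters with W appearing twice and Z appearing 3 times.
The number of distinct arrangements is 7!/(3!·2!) = 5040/12 = 420.

420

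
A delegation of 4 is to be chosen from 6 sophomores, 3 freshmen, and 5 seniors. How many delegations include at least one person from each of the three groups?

495

Total 4-person selections from all 14: C(14,4) = 1001.
Subtract selections that omit an entire group: no sophomores → C(8,4) = 70; no freshmen → C(11,4) = 330; no seniors → C(9,4) = 126.
Add back selections omitting two groups (i.e. drawn from a single group): C(6,4) + C(3,4) + C(5,4) = 20.
By inclusion–exclusion: 1001 − 526 + 20 = 495.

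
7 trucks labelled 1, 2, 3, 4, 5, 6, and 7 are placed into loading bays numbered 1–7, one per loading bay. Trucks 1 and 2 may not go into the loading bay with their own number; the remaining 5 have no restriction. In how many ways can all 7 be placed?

Let Aᵢ (for i ∈ {1, 2}) be the placements that put truck i in its forbidden loading bay. Any j of these fix j positions, leaving (7−j)! ways to fill the rest, and there are C(2,j) ways to pick which j.
By inclusion–exclusion, the number of valid placements is Σ_{j=0}^{2} (−1)^j C(2,j)·(7−j)!.
Computing: 5040 − 1440 + 120 = 3720.

3720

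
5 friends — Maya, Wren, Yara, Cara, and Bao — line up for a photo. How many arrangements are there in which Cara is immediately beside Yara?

Treat {Cara, Yara} as a single unit. There are 4 units to order, and the pair itself can be ordered 2 ways.
So the count is 2·(4)! = 48.

48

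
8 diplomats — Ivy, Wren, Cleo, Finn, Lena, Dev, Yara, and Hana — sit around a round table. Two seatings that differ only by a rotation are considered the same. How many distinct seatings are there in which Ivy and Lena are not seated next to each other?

3600

Without the restriction there are (7)! = 5040 seatings.
Seatings with Ivy beside Lena: treat them as a block with 2 internal orders, giving 2 × (6)! = 1440.
Subtracting, 5040 − 1440 = 3600.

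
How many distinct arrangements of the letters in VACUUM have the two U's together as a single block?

Treat the 2 copies of U as a single block. The multiset to arrange is then {UU, A, C, M, V}, 5 items in all.
All 5 items are distinct, so there are (5)! = 120 arrangements.

120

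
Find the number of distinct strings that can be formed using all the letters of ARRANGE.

1260

The 7 letters of ARRANGE have repeats: A appearing twice and R appearing twice.
So there are 7! / (2!·2!) = 1260 distinguishable arrangements.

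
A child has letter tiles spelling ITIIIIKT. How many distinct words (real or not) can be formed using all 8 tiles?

The 8 letters of ITIIIIKT have repeats: I appearing 5 times and T appearing twice.
The number of distinct arrangements is 8!/(5!·2!) = 40320/240 = 168.

168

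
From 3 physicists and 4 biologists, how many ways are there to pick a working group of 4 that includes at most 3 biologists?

34

Split by how many biologists are chosen (0 through 3).
Sum: C(4,0)·C(3,4) + C(4,1)·C(3,3) + C(4,2)·C(3,2) + C(4,3)·C(3,1) = 0 + 4 + 18 + 12 = 34.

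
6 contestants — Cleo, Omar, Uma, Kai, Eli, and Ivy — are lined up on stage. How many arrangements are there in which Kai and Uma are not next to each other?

Of the 6! = 720 arrangements, those with Kai and Uma adjacent number 2 × 5! = 240 (treat the pair as a block with 2 internal orders).
So 720 − 240 = 480 arrangements keep them apart.

480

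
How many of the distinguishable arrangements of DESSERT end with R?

180

Fix R in the last position and arrange the remaining 6 letters.
Those 6 letters have E appearing twice and S appearing twice, giving (6)!/(2!·2!) = 180.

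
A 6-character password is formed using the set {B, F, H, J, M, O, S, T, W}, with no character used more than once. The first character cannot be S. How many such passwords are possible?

53760

The first character has 9−1 = 8 choices (anything except S).
The remaining 5 characters are filled from the other 8 symbols without repetition: 8 × 7 × 6 × 5 × 4 = 6720.
Total: 8 × 6720 = 53760.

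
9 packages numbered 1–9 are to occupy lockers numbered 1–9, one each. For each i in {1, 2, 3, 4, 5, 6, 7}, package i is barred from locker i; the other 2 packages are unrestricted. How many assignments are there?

Let Aᵢ (for 1 ≤ i ≤ 7) be the placements that put package i in its forbidden locker. Any j of these fix j positions, leaving (9−j)! ways to fill the rest, and there are C(7,j) ways to pick which j.
By inclusion–exclusion, the number of valid placements is Σ_{j=0}^{7} (−1)^j C(7,j)·(9−j)!.
Computing: 362880 − 282240 + 105840 − 25200 + 4200 − 504 + 42 − 2 = 165016.

165016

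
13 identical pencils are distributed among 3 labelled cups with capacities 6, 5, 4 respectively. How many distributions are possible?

6

Without the upper bounds there are C(15,2) = 105 ways to split 13 among 3 cups.
Subtract solutions that violate a single cap (substitute x_i' = x_i − (cap_i+1)): x_1 ≥ 7 gives C(8,2) = 28; x_2 ≥ 6 gives C(9,2) = 36; x_3 ≥ 5 gives C(10,2) = 45. Together 109.
Add back pairs where two caps are both exceeded: 1 + 3 + 6 = 10.
By inclusion–exclusion the count is 105 − 109 + 10 = 6.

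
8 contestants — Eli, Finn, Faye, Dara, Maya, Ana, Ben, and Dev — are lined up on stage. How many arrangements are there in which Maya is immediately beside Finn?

10080

Glue Maya and Finn into one block (2 internal orders), leaving 7 units to arrange in a row.
That gives 2 × 7! = 2 × 5040 = 10080.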